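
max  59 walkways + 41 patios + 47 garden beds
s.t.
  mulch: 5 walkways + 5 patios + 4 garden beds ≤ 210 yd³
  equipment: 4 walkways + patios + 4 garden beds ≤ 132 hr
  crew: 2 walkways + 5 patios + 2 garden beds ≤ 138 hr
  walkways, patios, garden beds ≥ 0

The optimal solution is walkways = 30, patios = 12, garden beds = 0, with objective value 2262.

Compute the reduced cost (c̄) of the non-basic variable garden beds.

At the optimum: mulch uses 210 of 210 (binding); equipment uses 132 of 132 (binding); crew uses 120 of 138 (slack = 18).
By complementary slackness, y = 0 for the non-binding constraint.
Dual feasibility on the basic columns requires 5·y_mulch + 4·y_equipment = 59, 5·y_mulch + 1·y_equipment = 41.
This yields shadow prices y_mulch = 7, y_equipment = 6.
Reduced cost of garden beds: c₃ − yᵀa₃ = 47 − (7·4 + 6·4) = 47 − 52 = -5.

-5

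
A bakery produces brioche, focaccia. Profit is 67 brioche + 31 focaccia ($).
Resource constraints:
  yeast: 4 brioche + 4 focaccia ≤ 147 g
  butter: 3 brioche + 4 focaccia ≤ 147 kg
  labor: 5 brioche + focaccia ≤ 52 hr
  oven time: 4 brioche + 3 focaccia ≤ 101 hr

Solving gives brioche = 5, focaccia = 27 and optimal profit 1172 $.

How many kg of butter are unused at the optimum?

butter used = 3·5 + 4·27 = 123; slack = 147 − 123 = 24.

24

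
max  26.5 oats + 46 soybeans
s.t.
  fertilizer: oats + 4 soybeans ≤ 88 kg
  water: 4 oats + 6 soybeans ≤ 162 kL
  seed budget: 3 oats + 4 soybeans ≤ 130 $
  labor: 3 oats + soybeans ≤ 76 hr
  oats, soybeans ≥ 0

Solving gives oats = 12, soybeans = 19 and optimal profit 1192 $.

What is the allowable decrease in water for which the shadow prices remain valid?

30

Binding constraints: fertilizer, water. The basis is B = [[1,4],[4,6]] with det -10.
Per unit decrease in water, x* moves by d = (-0.4, 0.1).
The basis stays optimal until oats reaches 0; allowable decrease = 30 kL.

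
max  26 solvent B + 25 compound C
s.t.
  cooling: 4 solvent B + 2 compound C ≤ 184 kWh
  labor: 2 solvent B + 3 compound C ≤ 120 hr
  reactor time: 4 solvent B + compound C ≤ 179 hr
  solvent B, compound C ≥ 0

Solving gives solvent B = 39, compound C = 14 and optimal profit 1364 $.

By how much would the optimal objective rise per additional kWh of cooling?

At the optimum: cooling uses 184 of 184 (binding); labor uses 120 of 120 (binding); reactor time uses 170 of 179 (slack = 9).
By complementary slackness, y = 0 for the non-binding constraint.
The binding rows give the dual system: 4·y_cooling + 2·y_labor = 26 and 2·y_cooling + 3·y_labor = 25.
This yields shadow prices y_cooling = 3.5, y_labor = 6.
Shadow price of cooling = 3.5.

3.5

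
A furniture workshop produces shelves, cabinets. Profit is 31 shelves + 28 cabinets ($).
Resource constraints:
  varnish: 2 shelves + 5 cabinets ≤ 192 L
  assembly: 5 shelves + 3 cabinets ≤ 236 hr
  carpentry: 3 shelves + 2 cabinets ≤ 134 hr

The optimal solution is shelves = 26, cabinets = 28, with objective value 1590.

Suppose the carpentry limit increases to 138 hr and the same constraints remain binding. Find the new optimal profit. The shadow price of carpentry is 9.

1626

Δb = 4, so new z* = 1590 + (9)·(4) = 1590 + 36 = 1626.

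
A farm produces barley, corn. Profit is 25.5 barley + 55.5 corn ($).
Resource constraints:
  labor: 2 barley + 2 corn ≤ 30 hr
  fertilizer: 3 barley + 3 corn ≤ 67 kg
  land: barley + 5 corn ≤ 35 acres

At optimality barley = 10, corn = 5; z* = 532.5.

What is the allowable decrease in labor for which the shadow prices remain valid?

16

Binding constraints: labor, land. The basis is B = [[2,2],[1,5]] with det 8.
Per unit decrease in labor, x* moves by d = (-0.625, 0.125).
The basis stays optimal until barley reaches 0; allowable decrease = 16 hr.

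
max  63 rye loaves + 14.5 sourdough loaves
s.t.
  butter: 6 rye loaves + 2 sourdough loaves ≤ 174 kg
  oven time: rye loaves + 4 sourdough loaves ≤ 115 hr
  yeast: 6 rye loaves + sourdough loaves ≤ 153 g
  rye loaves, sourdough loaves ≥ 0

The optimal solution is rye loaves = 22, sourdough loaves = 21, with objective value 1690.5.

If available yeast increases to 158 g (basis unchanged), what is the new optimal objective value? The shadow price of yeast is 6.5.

Δb = 5, so new z* = 1690.5 + (6.5)·(5) = 1690.5 + 32.5 = 1723.

1723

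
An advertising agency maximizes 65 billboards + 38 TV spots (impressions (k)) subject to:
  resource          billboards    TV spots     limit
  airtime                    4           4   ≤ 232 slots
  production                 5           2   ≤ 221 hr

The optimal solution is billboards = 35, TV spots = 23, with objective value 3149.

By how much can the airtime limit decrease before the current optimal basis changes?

55.2

Binding constraints: airtime, production. The basis is B = [[4,4],[5,2]] with det -12.
Per unit decrease in airtime, x* moves by d = (0.1667, -0.4167).
The basis stays optimal until TV spots reaches 0; allowable decrease = 55.2 slots.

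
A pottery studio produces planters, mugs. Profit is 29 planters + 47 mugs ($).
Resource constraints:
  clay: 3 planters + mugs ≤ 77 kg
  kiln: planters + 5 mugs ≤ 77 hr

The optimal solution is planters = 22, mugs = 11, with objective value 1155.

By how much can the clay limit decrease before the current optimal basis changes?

61.6

Binding constraints: clay, kiln. The basis is B = [[3,1],[1,5]] with det 14.
Per unit decrease in clay, x* moves by d = (-0.3571, 0.0714).
The basis stays optimal until planters reaches 0; allowable decrease = 61.6 kg.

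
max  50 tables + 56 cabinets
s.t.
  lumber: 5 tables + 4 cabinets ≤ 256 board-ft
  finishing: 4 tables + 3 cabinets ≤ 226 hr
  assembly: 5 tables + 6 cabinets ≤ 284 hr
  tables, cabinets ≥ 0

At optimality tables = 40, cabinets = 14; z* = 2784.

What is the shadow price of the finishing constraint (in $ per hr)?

Check each constraint at x*: lumber 256/256 (tight); finishing 202/226 (slack 24); assembly 284/284 (tight).
Since finishing is not tight, its dual is 0.
The binding rows give the dual system: 5·y_lumber + 5·y_assembly = 50 and 4·y_lumber + 6·y_assembly = 56.
Solving: y_lumber = 2, y_assembly = 8.
Shadow price of finishing = 0.

0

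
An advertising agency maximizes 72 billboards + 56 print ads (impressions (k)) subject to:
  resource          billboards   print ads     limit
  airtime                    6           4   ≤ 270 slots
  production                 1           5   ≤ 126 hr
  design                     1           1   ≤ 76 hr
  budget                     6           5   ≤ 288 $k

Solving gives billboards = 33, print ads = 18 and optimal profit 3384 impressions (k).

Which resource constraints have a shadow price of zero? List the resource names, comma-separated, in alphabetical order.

airtime: 270/270 (binding)
production: 123/126 (slack 3)
design: 51/76 (slack 25)
budget: 288/288 (binding)
By complementary slackness, a constraint with positive slack has shadow price 0 → design, production.

design, production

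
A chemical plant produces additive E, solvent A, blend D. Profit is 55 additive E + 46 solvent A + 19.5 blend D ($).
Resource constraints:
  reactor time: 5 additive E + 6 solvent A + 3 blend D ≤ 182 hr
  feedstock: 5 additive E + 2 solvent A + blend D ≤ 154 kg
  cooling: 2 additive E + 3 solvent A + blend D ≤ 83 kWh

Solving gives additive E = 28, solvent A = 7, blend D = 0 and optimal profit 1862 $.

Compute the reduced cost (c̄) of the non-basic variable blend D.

-3.5

At the optimum: reactor time uses 182 of 182 (binding); feedstock uses 154 of 154 (binding); cooling uses 77 of 83 (slack = 6).
Since cooling is not tight, its dual is 0.
The binding rows give the dual system: 5·y_reactor time + 5·y_feedstock = 55 and 6·y_reactor time + 2·y_feedstock = 46.
→ y_reactor time = 6 and y_feedstock = 5.
Reduced cost of blend D: c₃ − yᵀa₃ = 19.5 − (6·3 + 5·1) = 19.5 − 23 = -3.5.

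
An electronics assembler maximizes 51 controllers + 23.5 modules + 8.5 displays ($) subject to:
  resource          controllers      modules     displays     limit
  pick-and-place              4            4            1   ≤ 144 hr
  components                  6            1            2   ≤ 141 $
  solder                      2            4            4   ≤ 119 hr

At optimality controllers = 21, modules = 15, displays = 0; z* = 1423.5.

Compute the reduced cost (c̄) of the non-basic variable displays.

-7

At the optimum: pick-and-place uses 144 of 144 (binding); components uses 141 of 141 (binding); solder uses 102 of 119 (slack = 17).
Slack constraints have shadow price 0 (complementary slackness).
The binding rows give the dual system: 4·y_pick-and-place + 6·y_components = 51 and 4·y_pick-and-place + 1·y_components = 23.5.
Solving: y_pick-and-place = 4.5, y_components = 5.5.
Reduced cost of displays: c₃ − yᵀa₃ = 8.5 − (4.5·1 + 5.5·2) = 8.5 − 15.5 = -7.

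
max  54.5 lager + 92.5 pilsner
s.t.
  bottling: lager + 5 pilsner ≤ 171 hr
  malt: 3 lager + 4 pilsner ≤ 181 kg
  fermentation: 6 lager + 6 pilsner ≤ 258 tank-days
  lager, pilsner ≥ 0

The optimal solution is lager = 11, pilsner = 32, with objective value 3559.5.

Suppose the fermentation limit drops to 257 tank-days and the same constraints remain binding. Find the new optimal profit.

Check each constraint at x*: bottling 171/171 (tight); malt 161/181 (slack 20); fermentation 258/258 (tight).
Since malt is not tight, its dual is 0.
From A_Bᵀ y = c: 1·y_bottling + 6·y_fermentation = 54.5; 5·y_bottling + 6·y_fermentation = 92.5.
Solving: y_bottling = 9.5, y_fermentation = 7.5.
Δz = y_fermentation·Δb = 7.5 × (-1) = -7.5, so new z* = 3559.5 − 7.5 = 3552.

3552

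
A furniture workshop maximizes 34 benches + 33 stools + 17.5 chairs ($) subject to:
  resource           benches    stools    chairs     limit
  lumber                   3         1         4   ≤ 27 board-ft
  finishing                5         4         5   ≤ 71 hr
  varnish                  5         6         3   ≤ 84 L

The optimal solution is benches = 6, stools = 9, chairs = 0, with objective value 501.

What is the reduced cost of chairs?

-9.5

Binding: lumber and varnish. Non-binding: finishing (5 unused).
Slack constraints have shadow price 0 (complementary slackness).
The binding rows give the dual system: 3·y_lumber + 5·y_varnish = 34 and 1·y_lumber + 6·y_varnish = 33.
This yields shadow prices y_lumber = 3, y_varnish = 5.
Reduced cost of chairs: c₃ − yᵀa₃ = 17.5 − (3·4 + 5·3) = 17.5 − 27 = -9.5.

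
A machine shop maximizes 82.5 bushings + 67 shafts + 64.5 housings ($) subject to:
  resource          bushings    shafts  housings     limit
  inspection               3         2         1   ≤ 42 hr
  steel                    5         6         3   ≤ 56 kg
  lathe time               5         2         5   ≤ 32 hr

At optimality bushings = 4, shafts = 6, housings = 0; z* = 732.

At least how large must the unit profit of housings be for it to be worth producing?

At the optimum: inspection uses 24 of 42 (slack = 18); steel uses 56 of 56 (binding); lathe time uses 32 of 32 (binding).
Slack constraints have shadow price 0 (complementary slackness).
The binding rows give the dual system: 5·y_steel + 5·y_lathe time = 82.5 and 6·y_steel + 2·y_lathe time = 67.
→ y_steel = 8.5 and y_lathe time = 8.
housings enters the basis when its profit ≥ yᵀa₃ = 8.5·3 + 8·5 = 65.5.

65.5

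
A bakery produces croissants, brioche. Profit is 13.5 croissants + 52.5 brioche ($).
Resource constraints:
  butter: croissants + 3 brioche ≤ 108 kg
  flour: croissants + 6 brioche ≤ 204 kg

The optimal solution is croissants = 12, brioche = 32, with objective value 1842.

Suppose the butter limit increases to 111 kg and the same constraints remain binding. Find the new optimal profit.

1870.5

At the optimum: butter uses 108 of 108 (binding); flour uses 204 of 204 (binding).
The binding rows give the dual system: 1·y_butter + 1·y_flour = 13.5 and 3·y_butter + 6·y_flour = 52.5.
→ y_butter = 9.5 and y_flour = 4.
Δz = y_butter·Δb = 9.5 × (3) = 28.5, so new z* = 1842 + 28.5 = 1870.5.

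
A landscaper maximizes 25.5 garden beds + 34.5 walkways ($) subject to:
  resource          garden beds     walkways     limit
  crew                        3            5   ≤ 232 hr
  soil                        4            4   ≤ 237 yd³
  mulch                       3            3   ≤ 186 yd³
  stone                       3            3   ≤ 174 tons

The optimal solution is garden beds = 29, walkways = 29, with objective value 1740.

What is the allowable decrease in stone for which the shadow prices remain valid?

Binding constraints: crew, stone. The basis is B = [[3,5],[3,3]] with det -6.
Per unit decrease in stone, x* moves by d = (-0.8333, 0.5).
The basis stays optimal until garden beds reaches 0; allowable decrease = 34.8 tons.

34.8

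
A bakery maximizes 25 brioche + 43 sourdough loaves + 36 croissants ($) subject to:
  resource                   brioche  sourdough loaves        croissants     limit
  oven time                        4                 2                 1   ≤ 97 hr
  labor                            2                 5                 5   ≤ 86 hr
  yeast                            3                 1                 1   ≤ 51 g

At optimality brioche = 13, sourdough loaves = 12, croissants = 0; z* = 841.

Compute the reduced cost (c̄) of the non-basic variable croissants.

-7

At the optimum: oven time uses 76 of 97 (slack = 21); labor uses 86 of 86 (binding); yeast uses 51 of 51 (binding).
Since oven time is not tight, its dual is 0.
The binding rows give the dual system: 2·y_labor + 3·y_yeast = 25 and 5·y_labor + 1·y_yeast = 43.
Solving: y_labor = 8, y_yeast = 3.
Reduced cost of croissants: c₃ − yᵀa₃ = 36 − (8·5 + 3·1) = 36 − 43 = -7.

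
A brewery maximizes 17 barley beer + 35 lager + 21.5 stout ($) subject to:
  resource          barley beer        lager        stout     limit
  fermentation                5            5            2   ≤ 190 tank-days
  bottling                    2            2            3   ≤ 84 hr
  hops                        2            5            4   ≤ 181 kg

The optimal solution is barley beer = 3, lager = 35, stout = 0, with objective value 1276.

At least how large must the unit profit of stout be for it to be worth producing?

At the optimum: fermentation uses 190 of 190 (binding); bottling uses 76 of 84 (slack = 8); hops uses 181 of 181 (binding).
Slack constraints have shadow price 0 (complementary slackness).
Dual feasibility on the basic columns requires 5·y_fermentation + 2·y_hops = 17, 5·y_fermentation + 5·y_hops = 35.
→ y_fermentation = 1 and y_hops = 6.
stout enters the basis when its profit ≥ yᵀa₃ = 1·2 + 6·4 = 26.

26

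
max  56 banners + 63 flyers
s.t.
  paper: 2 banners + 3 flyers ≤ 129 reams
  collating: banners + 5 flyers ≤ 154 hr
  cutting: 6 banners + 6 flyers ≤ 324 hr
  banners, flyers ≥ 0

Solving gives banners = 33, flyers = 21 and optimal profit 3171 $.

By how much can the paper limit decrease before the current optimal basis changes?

21

Binding constraints: paper, cutting. The basis is B = [[2,3],[6,6]] with det -6.
Per unit decrease in paper, x* moves by d = (1, -1).
The basis stays optimal until flyers reaches 0; allowable decrease = 21 reams.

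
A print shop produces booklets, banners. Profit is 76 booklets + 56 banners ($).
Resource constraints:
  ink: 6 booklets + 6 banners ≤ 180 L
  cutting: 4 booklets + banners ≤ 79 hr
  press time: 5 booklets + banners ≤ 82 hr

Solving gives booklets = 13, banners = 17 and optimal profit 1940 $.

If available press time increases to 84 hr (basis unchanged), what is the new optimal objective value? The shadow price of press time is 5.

1950

Δb = 2, so new z* = 1940 + (5)·(2) = 1940 + 10 = 1950.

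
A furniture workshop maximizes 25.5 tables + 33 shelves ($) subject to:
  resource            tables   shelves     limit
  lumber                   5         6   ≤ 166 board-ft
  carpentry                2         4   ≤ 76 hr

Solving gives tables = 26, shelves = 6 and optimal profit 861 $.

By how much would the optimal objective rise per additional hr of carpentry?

At the optimum: lumber uses 166 of 166 (binding); carpentry uses 76 of 76 (binding).
Dual feasibility on the basic columns requires 5·y_lumber + 2·y_carpentry = 25.5, 6·y_lumber + 4·y_carpentry = 33.
This yields shadow prices y_lumber = 4.5, y_carpentry = 1.5.
Shadow price of carpentry = 1.5.

1.5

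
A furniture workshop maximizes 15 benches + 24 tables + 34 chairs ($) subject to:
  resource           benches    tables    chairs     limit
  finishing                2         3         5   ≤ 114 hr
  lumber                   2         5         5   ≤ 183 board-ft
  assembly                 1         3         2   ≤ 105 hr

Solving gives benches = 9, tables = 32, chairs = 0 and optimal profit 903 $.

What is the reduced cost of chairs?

At the optimum: finishing uses 114 of 114 (binding); lumber uses 178 of 183 (slack = 5); assembly uses 105 of 105 (binding).
By complementary slackness, y = 0 for the non-binding constraint.
Dual feasibility on the basic columns requires 2·y_finishing + 1·y_assembly = 15, 3·y_finishing + 3·y_assembly = 24.
→ y_finishing = 7 and y_assembly = 1.
Reduced cost of chairs: c₃ − yᵀa₃ = 34 − (7·5 + 1·2) = 34 − 37 = -3.

-3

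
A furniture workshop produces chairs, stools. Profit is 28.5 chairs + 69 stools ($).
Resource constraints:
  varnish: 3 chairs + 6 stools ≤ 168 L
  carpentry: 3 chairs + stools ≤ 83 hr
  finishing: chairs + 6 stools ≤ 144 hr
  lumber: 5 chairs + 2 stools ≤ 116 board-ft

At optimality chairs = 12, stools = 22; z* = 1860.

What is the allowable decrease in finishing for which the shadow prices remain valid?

6

Binding constraints: varnish, finishing. The basis is B = [[3,6],[1,6]] with det 12.
Per unit decrease in finishing, x* moves by d = (0.5, -0.25).
The basis stays optimal until lumber becomes binding; allowable decrease = 6 hr.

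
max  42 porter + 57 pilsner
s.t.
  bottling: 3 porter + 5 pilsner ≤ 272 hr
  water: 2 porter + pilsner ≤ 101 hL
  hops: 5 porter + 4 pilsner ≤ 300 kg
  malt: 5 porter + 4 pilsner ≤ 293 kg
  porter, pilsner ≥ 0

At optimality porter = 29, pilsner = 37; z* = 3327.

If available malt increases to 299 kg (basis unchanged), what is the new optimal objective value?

3345

Check each constraint at x*: bottling 272/272 (tight); water 95/101 (slack 6); hops 293/300 (slack 7); malt 293/293 (tight).
Slack constraints have shadow price 0 (complementary slackness).
From A_Bᵀ y = c: 3·y_bottling + 5·y_malt = 42; 5·y_bottling + 4·y_malt = 57.
→ y_bottling = 9 and y_malt = 3.
Δz = y_malt·Δb = 3 × (6) = 18, so new z* = 3327 + 18 = 3345.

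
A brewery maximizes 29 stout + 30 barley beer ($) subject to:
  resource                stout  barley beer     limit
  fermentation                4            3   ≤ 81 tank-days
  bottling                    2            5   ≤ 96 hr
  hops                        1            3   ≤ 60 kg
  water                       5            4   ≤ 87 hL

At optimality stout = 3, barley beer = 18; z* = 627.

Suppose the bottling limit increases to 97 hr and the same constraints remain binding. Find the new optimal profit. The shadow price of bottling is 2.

629

Δb = 1, so new z* = 627 + (2)·(1) = 627 + 2 = 629.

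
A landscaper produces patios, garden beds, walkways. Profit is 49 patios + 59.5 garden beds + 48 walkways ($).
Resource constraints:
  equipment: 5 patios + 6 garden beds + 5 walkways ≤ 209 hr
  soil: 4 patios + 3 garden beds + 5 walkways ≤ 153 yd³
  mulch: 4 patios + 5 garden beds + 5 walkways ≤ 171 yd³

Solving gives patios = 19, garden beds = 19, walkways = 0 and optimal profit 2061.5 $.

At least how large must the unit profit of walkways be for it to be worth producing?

At the optimum: equipment uses 209 of 209 (binding); soil uses 133 of 153 (slack = 20); mulch uses 171 of 171 (binding).
Slack constraints have shadow price 0 (complementary slackness).
The binding rows give the dual system: 5·y_equipment + 4·y_mulch = 49 and 6·y_equipment + 5·y_mulch = 59.5.
Solving: y_equipment = 7, y_mulch = 3.5.
walkways enters the basis when its profit ≥ yᵀa₃ = 7·5 + 3.5·5 = 52.5.

52.5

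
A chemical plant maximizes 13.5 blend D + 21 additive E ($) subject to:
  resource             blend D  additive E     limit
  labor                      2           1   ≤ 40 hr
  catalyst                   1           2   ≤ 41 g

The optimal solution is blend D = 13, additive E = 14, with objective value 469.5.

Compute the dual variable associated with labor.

At the optimum: labor uses 40 of 40 (binding); catalyst uses 41 of 41 (binding).
The binding rows give the dual system: 2·y_labor + 1·y_catalyst = 13.5 and 1·y_labor + 2·y_catalyst = 21.
This yields shadow prices y_labor = 2, y_catalyst = 9.5.
Shadow price of labor = 2.

2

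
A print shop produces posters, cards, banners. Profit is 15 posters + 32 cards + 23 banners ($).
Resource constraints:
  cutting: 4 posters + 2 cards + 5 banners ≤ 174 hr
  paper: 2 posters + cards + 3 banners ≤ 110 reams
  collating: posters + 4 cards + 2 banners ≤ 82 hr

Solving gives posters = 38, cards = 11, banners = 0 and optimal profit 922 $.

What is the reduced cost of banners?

-1

Binding: cutting and collating. Non-binding: paper (23 unused).
Slack constraints have shadow price 0 (complementary slackness).
The binding rows give the dual system: 4·y_cutting + 1·y_collating = 15 and 2·y_cutting + 4·y_collating = 32.
This yields shadow prices y_cutting = 2, y_collating = 7.
Reduced cost of banners: c₃ − yᵀa₃ = 23 − (2·5 + 7·2) = 23 − 24 = -1.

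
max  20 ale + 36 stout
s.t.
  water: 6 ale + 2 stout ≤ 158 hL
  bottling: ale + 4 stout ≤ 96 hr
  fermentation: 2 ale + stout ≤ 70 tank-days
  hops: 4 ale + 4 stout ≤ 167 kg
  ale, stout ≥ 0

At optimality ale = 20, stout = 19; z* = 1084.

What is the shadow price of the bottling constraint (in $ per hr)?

8

At the optimum: water uses 158 of 158 (binding); bottling uses 96 of 96 (binding); fermentation uses 59 of 70 (slack = 11); hops uses 156 of 167 (slack = 11).
Since fermentation, hops are not tight, their duals are 0.
The binding rows give the dual system: 6·y_water + 1·y_bottling = 20 and 2·y_water + 4·y_bottling = 36.
Solving: y_water = 2, y_bottling = 8.
Shadow price of bottling = 8.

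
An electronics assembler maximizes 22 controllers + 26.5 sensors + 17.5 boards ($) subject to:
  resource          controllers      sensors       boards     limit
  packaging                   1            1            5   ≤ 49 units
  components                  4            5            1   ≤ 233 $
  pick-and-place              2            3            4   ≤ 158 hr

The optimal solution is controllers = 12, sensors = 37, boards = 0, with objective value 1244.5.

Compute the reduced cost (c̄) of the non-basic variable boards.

-7

At the optimum: packaging uses 49 of 49 (binding); components uses 233 of 233 (binding); pick-and-place uses 135 of 158 (slack = 23).
Slack constraints have shadow price 0 (complementary slackness).
The binding rows give the dual system: 1·y_packaging + 4·y_components = 22 and 1·y_packaging + 5·y_components = 26.5.
Solving: y_packaging = 4, y_components = 4.5.
Reduced cost of boards: c₃ − yᵀa₃ = 17.5 − (4·5 + 4.5·1) = 17.5 − 24.5 = -7.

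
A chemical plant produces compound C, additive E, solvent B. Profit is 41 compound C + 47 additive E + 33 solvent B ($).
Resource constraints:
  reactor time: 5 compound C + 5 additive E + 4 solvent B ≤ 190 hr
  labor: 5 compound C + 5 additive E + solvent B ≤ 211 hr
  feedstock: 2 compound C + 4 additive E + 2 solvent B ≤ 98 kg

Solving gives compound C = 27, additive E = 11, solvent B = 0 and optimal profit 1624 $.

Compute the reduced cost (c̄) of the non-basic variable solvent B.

-1

At the optimum: reactor time uses 190 of 190 (binding); labor uses 190 of 211 (slack = 21); feedstock uses 98 of 98 (binding).
By complementary slackness, y = 0 for the non-binding constraint.
Dual feasibility on the basic columns requires 5·y_reactor time + 2·y_feedstock = 41, 5·y_reactor time + 4·y_feedstock = 47.
→ y_reactor time = 7 and y_feedstock = 3.
Reduced cost of solvent B: c₃ − yᵀa₃ = 33 − (7·4 + 3·2) = 33 − 34 = -1.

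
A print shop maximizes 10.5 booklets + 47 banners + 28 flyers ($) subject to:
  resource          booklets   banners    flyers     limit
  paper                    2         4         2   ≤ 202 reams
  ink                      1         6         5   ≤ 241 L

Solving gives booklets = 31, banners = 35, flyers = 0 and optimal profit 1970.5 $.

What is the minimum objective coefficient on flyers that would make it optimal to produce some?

Check each constraint at x*: paper 202/202 (tight); ink 241/241 (tight).
Dual feasibility on the basic columns requires 2·y_paper + 1·y_ink = 10.5, 4·y_paper + 6·y_ink = 47.
→ y_paper = 2 and y_ink = 6.5.
flyers enters the basis when its profit ≥ yᵀa₃ = 2·2 + 6.5·5 = 36.5.

36.5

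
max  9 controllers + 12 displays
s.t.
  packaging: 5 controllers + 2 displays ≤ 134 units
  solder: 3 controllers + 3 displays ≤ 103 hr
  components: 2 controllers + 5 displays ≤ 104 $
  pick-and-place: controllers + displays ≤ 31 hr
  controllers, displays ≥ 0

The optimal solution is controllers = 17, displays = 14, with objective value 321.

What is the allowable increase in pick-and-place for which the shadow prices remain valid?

3

Binding constraints: components, pick-and-place. The basis is B = [[2,5],[1,1]] with det -3.
Per unit increase in pick-and-place, x* moves by d = (1.6667, -0.6667).
The basis stays optimal until packaging becomes binding; allowable increase = 3 hr.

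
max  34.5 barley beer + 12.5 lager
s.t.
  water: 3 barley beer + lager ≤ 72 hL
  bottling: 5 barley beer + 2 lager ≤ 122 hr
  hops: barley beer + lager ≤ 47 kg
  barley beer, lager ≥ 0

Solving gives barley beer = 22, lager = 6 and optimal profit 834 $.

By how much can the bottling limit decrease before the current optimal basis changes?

2

Binding constraints: water, bottling. The basis is B = [[3,1],[5,2]] with det 1.
Per unit decrease in bottling, x* moves by d = (1, -3).
The basis stays optimal until lager reaches 0; allowable decrease = 2 hr.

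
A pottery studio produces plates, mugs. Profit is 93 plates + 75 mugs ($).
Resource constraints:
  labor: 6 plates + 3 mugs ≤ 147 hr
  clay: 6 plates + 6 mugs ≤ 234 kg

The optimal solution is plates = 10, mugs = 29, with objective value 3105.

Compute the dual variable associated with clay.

9.5

Check each constraint at x*: labor 147/147 (tight); clay 234/234 (tight).
Dual feasibility on the basic columns requires 6·y_labor + 6·y_clay = 93, 3·y_labor + 6·y_clay = 75.
This yields shadow prices y_labor = 6, y_clay = 9.5.
Shadow price of clay = 9.5.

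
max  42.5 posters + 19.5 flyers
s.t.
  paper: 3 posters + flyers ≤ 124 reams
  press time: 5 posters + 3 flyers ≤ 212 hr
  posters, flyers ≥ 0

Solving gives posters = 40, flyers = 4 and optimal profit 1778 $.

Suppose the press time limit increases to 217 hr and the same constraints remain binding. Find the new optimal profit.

1798

At the optimum: paper uses 124 of 124 (binding); press time uses 212 of 212 (binding).
The binding rows give the dual system: 3·y_paper + 5·y_press time = 42.5 and 1·y_paper + 3·y_press time = 19.5.
→ y_paper = 7.5 and y_press time = 4.
Δz = y_press time·Δb = 4 × (5) = 20, so new z* = 1778 + 20 = 1798.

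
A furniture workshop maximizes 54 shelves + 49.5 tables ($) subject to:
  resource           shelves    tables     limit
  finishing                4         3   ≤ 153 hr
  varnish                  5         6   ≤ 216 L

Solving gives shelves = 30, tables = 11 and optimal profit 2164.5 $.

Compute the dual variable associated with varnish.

4

Both finishing and varnish are binding at x*.
The binding rows give the dual system: 4·y_finishing + 5·y_varnish = 54 and 3·y_finishing + 6·y_varnish = 49.5.
→ y_finishing = 8.5 and y_varnish = 4.
Shadow price of varnish = 4.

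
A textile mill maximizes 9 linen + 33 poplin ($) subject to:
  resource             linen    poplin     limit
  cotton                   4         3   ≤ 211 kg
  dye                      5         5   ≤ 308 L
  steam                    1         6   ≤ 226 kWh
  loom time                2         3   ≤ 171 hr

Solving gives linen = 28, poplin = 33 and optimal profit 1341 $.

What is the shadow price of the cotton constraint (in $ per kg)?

Check each constraint at x*: cotton 211/211 (tight); dye 305/308 (slack 3); steam 226/226 (tight); loom time 155/171 (slack 16).
Since dye, loom time are not tight, their duals are 0.
The binding rows give the dual system: 4·y_cotton + 1·y_steam = 9 and 3·y_cotton + 6·y_steam = 33.
This yields shadow prices y_cotton = 1, y_steam = 5.
Shadow price of cotton = 1.

1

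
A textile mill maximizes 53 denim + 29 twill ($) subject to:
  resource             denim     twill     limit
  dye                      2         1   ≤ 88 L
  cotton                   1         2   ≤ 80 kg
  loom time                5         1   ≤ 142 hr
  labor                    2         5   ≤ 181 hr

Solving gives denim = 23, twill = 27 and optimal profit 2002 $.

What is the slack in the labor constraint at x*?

labor used = 2·23 + 5·27 = 181; slack = 181 − 181 = 0.

0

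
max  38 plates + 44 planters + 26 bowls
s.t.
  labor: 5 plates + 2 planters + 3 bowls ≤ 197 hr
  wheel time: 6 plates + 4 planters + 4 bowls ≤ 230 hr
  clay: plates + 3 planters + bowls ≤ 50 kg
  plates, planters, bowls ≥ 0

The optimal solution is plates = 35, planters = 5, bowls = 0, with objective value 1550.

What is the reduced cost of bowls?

At the optimum: labor uses 185 of 197 (slack = 12); wheel time uses 230 of 230 (binding); clay uses 50 of 50 (binding).
Since labor is not tight, its dual is 0.
From A_Bᵀ y = c: 6·y_wheel time + 1·y_clay = 38; 4·y_wheel time + 3·y_clay = 44.
This yields shadow prices y_wheel time = 5, y_clay = 8.
Reduced cost of bowls: c₃ − yᵀa₃ = 26 − (5·4 + 8·1) = 26 − 28 = -2.

-2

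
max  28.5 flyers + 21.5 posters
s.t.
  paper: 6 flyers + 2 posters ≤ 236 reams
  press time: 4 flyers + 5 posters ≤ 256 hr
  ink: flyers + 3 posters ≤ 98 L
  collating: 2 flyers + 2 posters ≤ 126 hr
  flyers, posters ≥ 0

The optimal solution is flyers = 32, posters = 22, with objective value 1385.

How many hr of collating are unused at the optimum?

18

collating used = 2·32 + 2·22 = 108; slack = 126 − 108 = 18.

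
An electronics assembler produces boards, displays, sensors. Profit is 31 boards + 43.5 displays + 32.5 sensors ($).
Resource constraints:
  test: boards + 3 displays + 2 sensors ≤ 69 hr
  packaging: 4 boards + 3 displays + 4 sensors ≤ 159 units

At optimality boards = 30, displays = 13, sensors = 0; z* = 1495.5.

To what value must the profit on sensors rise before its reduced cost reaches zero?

Check each constraint at x*: test 69/69 (tight); packaging 159/159 (tight).
The binding rows give the dual system: 1·y_test + 4·y_packaging = 31 and 3·y_test + 3·y_packaging = 43.5.
Solving: y_test = 9, y_packaging = 5.5.
sensors enters the basis when its profit ≥ yᵀa₃ = 9·2 + 5.5·4 = 40.

40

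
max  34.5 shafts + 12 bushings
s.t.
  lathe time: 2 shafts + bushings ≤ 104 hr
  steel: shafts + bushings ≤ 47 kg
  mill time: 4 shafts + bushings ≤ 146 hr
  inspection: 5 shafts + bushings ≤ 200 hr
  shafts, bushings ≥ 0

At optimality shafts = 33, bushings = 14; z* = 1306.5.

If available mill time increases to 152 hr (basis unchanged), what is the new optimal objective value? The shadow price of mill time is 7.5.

Δb = 6, so new z* = 1306.5 + (7.5)·(6) = 1306.5 + 45 = 1351.5.

1351.5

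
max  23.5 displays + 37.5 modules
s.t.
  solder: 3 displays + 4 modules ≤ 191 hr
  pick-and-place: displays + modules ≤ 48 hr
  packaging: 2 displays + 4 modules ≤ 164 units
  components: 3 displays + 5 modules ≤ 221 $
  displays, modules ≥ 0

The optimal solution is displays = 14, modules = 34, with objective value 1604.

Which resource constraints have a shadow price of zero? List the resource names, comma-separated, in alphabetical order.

components, solder

solder: 178/191 (slack 13)
pick-and-place: 48/48 (binding)
packaging: 164/164 (binding)
components: 212/221 (slack 9)
By complementary slackness, a constraint with positive slack has shadow price 0 → components, solder.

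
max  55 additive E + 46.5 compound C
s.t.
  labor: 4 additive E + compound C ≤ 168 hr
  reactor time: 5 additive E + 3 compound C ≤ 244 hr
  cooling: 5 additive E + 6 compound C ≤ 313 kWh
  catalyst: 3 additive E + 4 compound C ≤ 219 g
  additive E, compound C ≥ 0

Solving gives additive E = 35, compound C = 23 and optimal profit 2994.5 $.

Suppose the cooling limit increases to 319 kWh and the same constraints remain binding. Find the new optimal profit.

3021.5

Binding: reactor time and cooling. Non-binding: labor (5 unused), catalyst (22 unused).
Slack constraints have shadow price 0 (complementary slackness).
Dual feasibility on the basic columns requires 5·y_reactor time + 5·y_cooling = 55, 3·y_reactor time + 6·y_cooling = 46.5.
→ y_reactor time = 6.5 and y_cooling = 4.5.
Δz = y_cooling·Δb = 4.5 × (6) = 27, so new z* = 2994.5 + 27 = 3021.5.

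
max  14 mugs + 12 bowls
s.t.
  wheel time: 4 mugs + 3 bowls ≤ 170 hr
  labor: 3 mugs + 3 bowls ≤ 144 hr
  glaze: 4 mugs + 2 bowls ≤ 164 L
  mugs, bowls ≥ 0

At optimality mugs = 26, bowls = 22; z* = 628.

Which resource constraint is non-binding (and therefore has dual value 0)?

glaze

wheel time: 170/170 (binding)
labor: 144/144 (binding)
glaze: 148/164 (slack 16)
By complementary slackness, a constraint with positive slack has shadow price 0 → glaze.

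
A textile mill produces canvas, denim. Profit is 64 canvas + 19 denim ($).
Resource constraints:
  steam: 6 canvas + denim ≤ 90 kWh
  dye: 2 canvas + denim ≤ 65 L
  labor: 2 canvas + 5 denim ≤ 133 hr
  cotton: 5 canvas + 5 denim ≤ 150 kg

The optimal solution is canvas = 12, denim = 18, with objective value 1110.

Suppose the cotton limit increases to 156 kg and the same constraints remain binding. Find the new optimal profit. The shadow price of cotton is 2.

Δb = 6, so new z* = 1110 + (2)·(6) = 1110 + 12 = 1122.

1122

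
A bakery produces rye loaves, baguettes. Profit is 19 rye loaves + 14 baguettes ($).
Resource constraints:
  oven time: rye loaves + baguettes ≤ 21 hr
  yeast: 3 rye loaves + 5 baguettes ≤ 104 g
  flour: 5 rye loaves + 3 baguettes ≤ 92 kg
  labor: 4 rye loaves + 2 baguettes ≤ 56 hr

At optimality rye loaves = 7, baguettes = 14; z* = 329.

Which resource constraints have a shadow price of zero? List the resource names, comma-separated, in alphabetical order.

oven time: 21/21 (binding)
yeast: 91/104 (slack 13)
flour: 77/92 (slack 15)
labor: 56/56 (binding)
By complementary slackness, a constraint with positive slack has shadow price 0 → flour, yeast.

flour, yeast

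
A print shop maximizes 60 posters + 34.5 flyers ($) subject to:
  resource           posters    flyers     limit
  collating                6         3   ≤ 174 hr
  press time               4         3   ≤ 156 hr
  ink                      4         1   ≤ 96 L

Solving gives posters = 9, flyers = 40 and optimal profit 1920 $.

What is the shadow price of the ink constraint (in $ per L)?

Binding: collating and press time. Non-binding: ink (20 unused).
By complementary slackness, y = 0 for the non-binding constraint.
The binding rows give the dual system: 6·y_collating + 4·y_press time = 60 and 3·y_collating + 3·y_press time = 34.5.
This yields shadow prices y_collating = 7, y_press time = 4.5.
Shadow price of ink = 0.

0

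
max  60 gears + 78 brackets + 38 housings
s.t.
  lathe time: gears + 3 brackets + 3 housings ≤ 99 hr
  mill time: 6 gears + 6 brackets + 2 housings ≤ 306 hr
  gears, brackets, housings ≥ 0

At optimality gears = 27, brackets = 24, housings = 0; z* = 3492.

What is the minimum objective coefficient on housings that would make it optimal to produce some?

44

Both lathe time and mill time are binding at x*.
From A_Bᵀ y = c: 1·y_lathe time + 6·y_mill time = 60; 3·y_lathe time + 6·y_mill time = 78.
→ y_lathe time = 9 and y_mill time = 8.5.
housings enters the basis when its profit ≥ yᵀa₃ = 9·3 + 8.5·2 = 44.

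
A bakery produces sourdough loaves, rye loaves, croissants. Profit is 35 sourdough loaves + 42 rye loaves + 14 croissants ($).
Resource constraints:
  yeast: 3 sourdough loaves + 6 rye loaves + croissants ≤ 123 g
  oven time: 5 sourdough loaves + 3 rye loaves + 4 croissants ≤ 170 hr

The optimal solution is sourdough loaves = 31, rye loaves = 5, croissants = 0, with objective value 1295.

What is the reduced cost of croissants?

At the optimum: yeast uses 123 of 123 (binding); oven time uses 170 of 170 (binding).
From A_Bᵀ y = c: 3·y_yeast + 5·y_oven time = 35; 6·y_yeast + 3·y_oven time = 42.
Solving: y_yeast = 5, y_oven time = 4.
Reduced cost of croissants: c₃ − yᵀa₃ = 14 − (5·1 + 4·4) = 14 − 21 = -7.

-7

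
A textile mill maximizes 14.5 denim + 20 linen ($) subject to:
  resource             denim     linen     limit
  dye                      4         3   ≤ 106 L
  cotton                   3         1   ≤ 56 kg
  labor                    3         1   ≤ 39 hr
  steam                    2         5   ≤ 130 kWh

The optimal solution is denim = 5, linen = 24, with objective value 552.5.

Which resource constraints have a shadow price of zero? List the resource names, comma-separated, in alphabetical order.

dye: 92/106 (slack 14)
cotton: 39/56 (slack 17)
labor: 39/39 (binding)
steam: 130/130 (binding)
By complementary slackness, a constraint with positive slack has shadow price 0 → cotton, dye.

cotton, dye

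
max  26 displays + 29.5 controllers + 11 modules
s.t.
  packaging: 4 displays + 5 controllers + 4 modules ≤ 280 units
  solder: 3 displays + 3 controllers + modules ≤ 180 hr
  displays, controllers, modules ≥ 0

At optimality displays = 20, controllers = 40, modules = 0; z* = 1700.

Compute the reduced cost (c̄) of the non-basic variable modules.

Both packaging and solder are binding at x*.
The binding rows give the dual system: 4·y_packaging + 3·y_solder = 26 and 5·y_packaging + 3·y_solder = 29.5.
This yields shadow prices y_packaging = 3.5, y_solder = 4.
Reduced cost of modules: c₃ − yᵀa₃ = 11 − (3.5·4 + 4·1) = 11 − 18 = -7.

-7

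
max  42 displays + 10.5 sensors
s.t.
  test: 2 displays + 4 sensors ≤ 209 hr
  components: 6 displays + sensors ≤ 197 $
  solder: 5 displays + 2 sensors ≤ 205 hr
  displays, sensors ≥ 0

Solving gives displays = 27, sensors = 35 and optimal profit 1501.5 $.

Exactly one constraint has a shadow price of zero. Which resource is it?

test: 194/209 (slack 15)
components: 197/197 (binding)
solder: 205/205 (binding)
By complementary slackness, a constraint with positive slack has shadow price 0 → test.

test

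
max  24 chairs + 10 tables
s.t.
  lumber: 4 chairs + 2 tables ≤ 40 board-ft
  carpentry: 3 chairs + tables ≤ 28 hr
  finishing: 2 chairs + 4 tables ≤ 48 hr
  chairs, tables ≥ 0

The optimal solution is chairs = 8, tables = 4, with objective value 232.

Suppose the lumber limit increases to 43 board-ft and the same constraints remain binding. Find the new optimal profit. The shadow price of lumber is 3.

241

Δb = 3, so new z* = 232 + (3)·(3) = 232 + 9 = 241.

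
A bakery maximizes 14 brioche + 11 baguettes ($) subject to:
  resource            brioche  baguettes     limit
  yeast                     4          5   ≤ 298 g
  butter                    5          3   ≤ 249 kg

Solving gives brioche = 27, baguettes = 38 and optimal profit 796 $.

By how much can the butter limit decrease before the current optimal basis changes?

70.2

Binding constraints: yeast, butter. The basis is B = [[4,5],[5,3]] with det -13.
Per unit decrease in butter, x* moves by d = (-0.3846, 0.3077).
The basis stays optimal until brioche reaches 0; allowable decrease = 70.2 kg.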